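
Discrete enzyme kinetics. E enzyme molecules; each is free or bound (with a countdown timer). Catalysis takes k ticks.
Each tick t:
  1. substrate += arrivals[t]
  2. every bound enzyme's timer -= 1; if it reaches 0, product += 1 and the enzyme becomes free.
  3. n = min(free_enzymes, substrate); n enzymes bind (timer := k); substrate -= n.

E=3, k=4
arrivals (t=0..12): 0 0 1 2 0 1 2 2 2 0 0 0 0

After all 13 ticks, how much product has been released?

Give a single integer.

t=0: arr=0 -> substrate=0 bound=0 product=0
t=1: arr=0 -> substrate=0 bound=0 product=0
t=2: arr=1 -> substrate=0 bound=1 product=0
t=3: arr=2 -> substrate=0 bound=3 product=0
t=4: arr=0 -> substrate=0 bound=3 product=0
t=5: arr=1 -> substrate=1 bound=3 product=0
t=6: arr=2 -> substrate=2 bound=3 product=1
t=7: arr=2 -> substrate=2 bound=3 product=3
t=8: arr=2 -> substrate=4 bound=3 product=3
t=9: arr=0 -> substrate=4 bound=3 product=3
t=10: arr=0 -> substrate=3 bound=3 product=4
t=11: arr=0 -> substrate=1 bound=3 product=6
t=12: arr=0 -> substrate=1 bound=3 product=6

Answer: 6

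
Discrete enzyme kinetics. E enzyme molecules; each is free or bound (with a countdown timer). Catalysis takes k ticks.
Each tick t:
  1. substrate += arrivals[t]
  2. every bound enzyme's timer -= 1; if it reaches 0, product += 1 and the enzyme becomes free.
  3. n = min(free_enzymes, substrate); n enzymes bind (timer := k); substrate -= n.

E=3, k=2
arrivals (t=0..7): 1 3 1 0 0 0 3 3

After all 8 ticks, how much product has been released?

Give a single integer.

t=0: arr=1 -> substrate=0 bound=1 product=0
t=1: arr=3 -> substrate=1 bound=3 product=0
t=2: arr=1 -> substrate=1 bound=3 product=1
t=3: arr=0 -> substrate=0 bound=2 product=3
t=4: arr=0 -> substrate=0 bound=1 product=4
t=5: arr=0 -> substrate=0 bound=0 product=5
t=6: arr=3 -> substrate=0 bound=3 product=5
t=7: arr=3 -> substrate=3 bound=3 product=5

Answer: 5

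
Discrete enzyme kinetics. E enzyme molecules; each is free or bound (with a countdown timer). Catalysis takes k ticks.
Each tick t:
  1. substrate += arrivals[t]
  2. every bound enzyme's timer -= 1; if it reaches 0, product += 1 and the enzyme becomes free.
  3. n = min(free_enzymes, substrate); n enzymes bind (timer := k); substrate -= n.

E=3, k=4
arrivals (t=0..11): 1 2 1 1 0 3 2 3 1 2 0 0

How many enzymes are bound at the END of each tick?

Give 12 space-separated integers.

t=0: arr=1 -> substrate=0 bound=1 product=0
t=1: arr=2 -> substrate=0 bound=3 product=0
t=2: arr=1 -> substrate=1 bound=3 product=0
t=3: arr=1 -> substrate=2 bound=3 product=0
t=4: arr=0 -> substrate=1 bound=3 product=1
t=5: arr=3 -> substrate=2 bound=3 product=3
t=6: arr=2 -> substrate=4 bound=3 product=3
t=7: arr=3 -> substrate=7 bound=3 product=3
t=8: arr=1 -> substrate=7 bound=3 product=4
t=9: arr=2 -> substrate=7 bound=3 product=6
t=10: arr=0 -> substrate=7 bound=3 product=6
t=11: arr=0 -> substrate=7 bound=3 product=6

Answer: 1 3 3 3 3 3 3 3 3 3 3 3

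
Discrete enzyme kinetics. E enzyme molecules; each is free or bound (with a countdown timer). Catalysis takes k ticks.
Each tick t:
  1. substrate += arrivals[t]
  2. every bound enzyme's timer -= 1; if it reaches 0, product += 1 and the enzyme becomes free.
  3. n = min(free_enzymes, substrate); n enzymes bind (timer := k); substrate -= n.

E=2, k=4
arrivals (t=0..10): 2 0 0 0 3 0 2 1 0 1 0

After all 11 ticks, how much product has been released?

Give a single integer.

t=0: arr=2 -> substrate=0 bound=2 product=0
t=1: arr=0 -> substrate=0 bound=2 product=0
t=2: arr=0 -> substrate=0 bound=2 product=0
t=3: arr=0 -> substrate=0 bound=2 product=0
t=4: arr=3 -> substrate=1 bound=2 product=2
t=5: arr=0 -> substrate=1 bound=2 product=2
t=6: arr=2 -> substrate=3 bound=2 product=2
t=7: arr=1 -> substrate=4 bound=2 product=2
t=8: arr=0 -> substrate=2 bound=2 product=4
t=9: arr=1 -> substrate=3 bound=2 product=4
t=10: arr=0 -> substrate=3 bound=2 product=4

Answer: 4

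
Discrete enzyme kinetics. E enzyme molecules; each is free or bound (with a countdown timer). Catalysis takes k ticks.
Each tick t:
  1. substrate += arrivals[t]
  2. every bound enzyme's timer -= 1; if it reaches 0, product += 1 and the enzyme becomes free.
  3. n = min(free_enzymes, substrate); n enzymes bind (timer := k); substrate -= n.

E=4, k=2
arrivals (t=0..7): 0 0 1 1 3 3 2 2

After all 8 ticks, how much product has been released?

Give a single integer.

Answer: 6

Derivation:
t=0: arr=0 -> substrate=0 bound=0 product=0
t=1: arr=0 -> substrate=0 bound=0 product=0
t=2: arr=1 -> substrate=0 bound=1 product=0
t=3: arr=1 -> substrate=0 bound=2 product=0
t=4: arr=3 -> substrate=0 bound=4 product=1
t=5: arr=3 -> substrate=2 bound=4 product=2
t=6: arr=2 -> substrate=1 bound=4 product=5
t=7: arr=2 -> substrate=2 bound=4 product=6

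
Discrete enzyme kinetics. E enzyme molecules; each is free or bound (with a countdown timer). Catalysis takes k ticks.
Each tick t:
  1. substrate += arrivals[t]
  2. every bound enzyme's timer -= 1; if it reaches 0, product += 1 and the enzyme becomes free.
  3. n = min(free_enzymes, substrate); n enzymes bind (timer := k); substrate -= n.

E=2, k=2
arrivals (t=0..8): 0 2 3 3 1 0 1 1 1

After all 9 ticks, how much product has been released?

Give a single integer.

t=0: arr=0 -> substrate=0 bound=0 product=0
t=1: arr=2 -> substrate=0 bound=2 product=0
t=2: arr=3 -> substrate=3 bound=2 product=0
t=3: arr=3 -> substrate=4 bound=2 product=2
t=4: arr=1 -> substrate=5 bound=2 product=2
t=5: arr=0 -> substrate=3 bound=2 product=4
t=6: arr=1 -> substrate=4 bound=2 product=4
t=7: arr=1 -> substrate=3 bound=2 product=6
t=8: arr=1 -> substrate=4 bound=2 product=6

Answer: 6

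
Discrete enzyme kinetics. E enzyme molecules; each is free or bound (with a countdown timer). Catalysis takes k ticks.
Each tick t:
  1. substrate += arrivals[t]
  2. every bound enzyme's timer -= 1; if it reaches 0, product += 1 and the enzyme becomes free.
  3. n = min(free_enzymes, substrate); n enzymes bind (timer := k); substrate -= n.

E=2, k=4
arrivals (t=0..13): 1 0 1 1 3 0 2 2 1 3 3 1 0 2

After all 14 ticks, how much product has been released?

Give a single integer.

t=0: arr=1 -> substrate=0 bound=1 product=0
t=1: arr=0 -> substrate=0 bound=1 product=0
t=2: arr=1 -> substrate=0 bound=2 product=0
t=3: arr=1 -> substrate=1 bound=2 product=0
t=4: arr=3 -> substrate=3 bound=2 product=1
t=5: arr=0 -> substrate=3 bound=2 product=1
t=6: arr=2 -> substrate=4 bound=2 product=2
t=7: arr=2 -> substrate=6 bound=2 product=2
t=8: arr=1 -> substrate=6 bound=2 product=3
t=9: arr=3 -> substrate=9 bound=2 product=3
t=10: arr=3 -> substrate=11 bound=2 product=4
t=11: arr=1 -> substrate=12 bound=2 product=4
t=12: arr=0 -> substrate=11 bound=2 product=5
t=13: arr=2 -> substrate=13 bound=2 product=5

Answer: 5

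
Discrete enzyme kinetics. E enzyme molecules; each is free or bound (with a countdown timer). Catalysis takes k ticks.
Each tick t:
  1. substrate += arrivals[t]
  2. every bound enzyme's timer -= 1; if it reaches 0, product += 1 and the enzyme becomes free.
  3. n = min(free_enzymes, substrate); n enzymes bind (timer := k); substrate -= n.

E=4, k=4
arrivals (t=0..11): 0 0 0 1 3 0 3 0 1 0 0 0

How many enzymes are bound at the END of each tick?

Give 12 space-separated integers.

t=0: arr=0 -> substrate=0 bound=0 product=0
t=1: arr=0 -> substrate=0 bound=0 product=0
t=2: arr=0 -> substrate=0 bound=0 product=0
t=3: arr=1 -> substrate=0 bound=1 product=0
t=4: arr=3 -> substrate=0 bound=4 product=0
t=5: arr=0 -> substrate=0 bound=4 product=0
t=6: arr=3 -> substrate=3 bound=4 product=0
t=7: arr=0 -> substrate=2 bound=4 product=1
t=8: arr=1 -> substrate=0 bound=4 product=4
t=9: arr=0 -> substrate=0 bound=4 product=4
t=10: arr=0 -> substrate=0 bound=4 product=4
t=11: arr=0 -> substrate=0 bound=3 product=5

Answer: 0 0 0 1 4 4 4 4 4 4 4 3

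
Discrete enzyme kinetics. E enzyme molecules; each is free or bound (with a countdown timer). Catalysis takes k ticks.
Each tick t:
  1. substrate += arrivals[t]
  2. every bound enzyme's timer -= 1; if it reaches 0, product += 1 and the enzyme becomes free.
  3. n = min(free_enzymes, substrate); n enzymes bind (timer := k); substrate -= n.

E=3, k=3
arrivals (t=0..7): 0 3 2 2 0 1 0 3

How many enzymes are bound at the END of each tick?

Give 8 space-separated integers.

t=0: arr=0 -> substrate=0 bound=0 product=0
t=1: arr=3 -> substrate=0 bound=3 product=0
t=2: arr=2 -> substrate=2 bound=3 product=0
t=3: arr=2 -> substrate=4 bound=3 product=0
t=4: arr=0 -> substrate=1 bound=3 product=3
t=5: arr=1 -> substrate=2 bound=3 product=3
t=6: arr=0 -> substrate=2 bound=3 product=3
t=7: arr=3 -> substrate=2 bound=3 product=6

Answer: 0 3 3 3 3 3 3 3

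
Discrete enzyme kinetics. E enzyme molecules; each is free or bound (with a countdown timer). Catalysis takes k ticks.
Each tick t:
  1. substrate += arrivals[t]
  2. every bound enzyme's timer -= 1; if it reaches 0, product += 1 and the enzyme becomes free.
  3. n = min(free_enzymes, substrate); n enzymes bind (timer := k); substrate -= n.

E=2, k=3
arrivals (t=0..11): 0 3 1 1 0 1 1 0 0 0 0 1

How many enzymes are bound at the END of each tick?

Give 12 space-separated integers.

Answer: 0 2 2 2 2 2 2 2 2 2 1 2

Derivation:
t=0: arr=0 -> substrate=0 bound=0 product=0
t=1: arr=3 -> substrate=1 bound=2 product=0
t=2: arr=1 -> substrate=2 bound=2 product=0
t=3: arr=1 -> substrate=3 bound=2 product=0
t=4: arr=0 -> substrate=1 bound=2 product=2
t=5: arr=1 -> substrate=2 bound=2 product=2
t=6: arr=1 -> substrate=3 bound=2 product=2
t=7: arr=0 -> substrate=1 bound=2 product=4
t=8: arr=0 -> substrate=1 bound=2 product=4
t=9: arr=0 -> substrate=1 bound=2 product=4
t=10: arr=0 -> substrate=0 bound=1 product=6
t=11: arr=1 -> substrate=0 bound=2 product=6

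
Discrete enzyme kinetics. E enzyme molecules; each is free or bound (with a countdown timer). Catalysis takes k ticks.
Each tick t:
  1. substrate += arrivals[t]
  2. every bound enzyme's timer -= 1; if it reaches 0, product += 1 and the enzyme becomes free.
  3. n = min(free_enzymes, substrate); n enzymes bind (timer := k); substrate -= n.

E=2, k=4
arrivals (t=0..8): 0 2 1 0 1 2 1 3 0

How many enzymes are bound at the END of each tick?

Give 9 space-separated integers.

t=0: arr=0 -> substrate=0 bound=0 product=0
t=1: arr=2 -> substrate=0 bound=2 product=0
t=2: arr=1 -> substrate=1 bound=2 product=0
t=3: arr=0 -> substrate=1 bound=2 product=0
t=4: arr=1 -> substrate=2 bound=2 product=0
t=5: arr=2 -> substrate=2 bound=2 product=2
t=6: arr=1 -> substrate=3 bound=2 product=2
t=7: arr=3 -> substrate=6 bound=2 product=2
t=8: arr=0 -> substrate=6 bound=2 product=2

Answer: 0 2 2 2 2 2 2 2 2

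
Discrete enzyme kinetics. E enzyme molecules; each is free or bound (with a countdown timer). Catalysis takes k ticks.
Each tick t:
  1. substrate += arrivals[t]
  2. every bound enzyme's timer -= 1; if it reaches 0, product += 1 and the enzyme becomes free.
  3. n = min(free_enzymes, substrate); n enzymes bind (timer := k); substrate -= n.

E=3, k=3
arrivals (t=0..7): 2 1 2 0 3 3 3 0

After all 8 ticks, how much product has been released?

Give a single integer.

t=0: arr=2 -> substrate=0 bound=2 product=0
t=1: arr=1 -> substrate=0 bound=3 product=0
t=2: arr=2 -> substrate=2 bound=3 product=0
t=3: arr=0 -> substrate=0 bound=3 product=2
t=4: arr=3 -> substrate=2 bound=3 product=3
t=5: arr=3 -> substrate=5 bound=3 product=3
t=6: arr=3 -> substrate=6 bound=3 product=5
t=7: arr=0 -> substrate=5 bound=3 product=6

Answer: 6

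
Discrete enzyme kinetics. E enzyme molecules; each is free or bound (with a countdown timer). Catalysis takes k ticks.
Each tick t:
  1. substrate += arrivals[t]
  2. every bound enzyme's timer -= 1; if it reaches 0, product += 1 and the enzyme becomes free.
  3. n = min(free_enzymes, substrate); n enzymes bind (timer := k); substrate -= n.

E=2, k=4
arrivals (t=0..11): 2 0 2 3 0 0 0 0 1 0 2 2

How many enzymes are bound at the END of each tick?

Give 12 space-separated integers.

t=0: arr=2 -> substrate=0 bound=2 product=0
t=1: arr=0 -> substrate=0 bound=2 product=0
t=2: arr=2 -> substrate=2 bound=2 product=0
t=3: arr=3 -> substrate=5 bound=2 product=0
t=4: arr=0 -> substrate=3 bound=2 product=2
t=5: arr=0 -> substrate=3 bound=2 product=2
t=6: arr=0 -> substrate=3 bound=2 product=2
t=7: arr=0 -> substrate=3 bound=2 product=2
t=8: arr=1 -> substrate=2 bound=2 product=4
t=9: arr=0 -> substrate=2 bound=2 product=4
t=10: arr=2 -> substrate=4 bound=2 product=4
t=11: arr=2 -> substrate=6 bound=2 product=4

Answer: 2 2 2 2 2 2 2 2 2 2 2 2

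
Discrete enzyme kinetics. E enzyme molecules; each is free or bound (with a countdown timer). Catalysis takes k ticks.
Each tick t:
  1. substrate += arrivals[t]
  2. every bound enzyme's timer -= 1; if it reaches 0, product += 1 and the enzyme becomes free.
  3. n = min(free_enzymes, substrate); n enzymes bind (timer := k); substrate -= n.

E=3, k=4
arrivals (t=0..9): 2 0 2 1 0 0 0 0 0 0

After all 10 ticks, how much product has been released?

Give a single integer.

Answer: 5

Derivation:
t=0: arr=2 -> substrate=0 bound=2 product=0
t=1: arr=0 -> substrate=0 bound=2 product=0
t=2: arr=2 -> substrate=1 bound=3 product=0
t=3: arr=1 -> substrate=2 bound=3 product=0
t=4: arr=0 -> substrate=0 bound=3 product=2
t=5: arr=0 -> substrate=0 bound=3 product=2
t=6: arr=0 -> substrate=0 bound=2 product=3
t=7: arr=0 -> substrate=0 bound=2 product=3
t=8: arr=0 -> substrate=0 bound=0 product=5
t=9: arr=0 -> substrate=0 bound=0 product=5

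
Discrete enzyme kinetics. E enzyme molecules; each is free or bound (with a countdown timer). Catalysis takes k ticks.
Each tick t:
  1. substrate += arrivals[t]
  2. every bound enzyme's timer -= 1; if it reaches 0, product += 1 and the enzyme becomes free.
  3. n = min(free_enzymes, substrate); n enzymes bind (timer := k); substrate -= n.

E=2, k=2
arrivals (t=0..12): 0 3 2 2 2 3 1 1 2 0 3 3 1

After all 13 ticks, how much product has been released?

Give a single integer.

t=0: arr=0 -> substrate=0 bound=0 product=0
t=1: arr=3 -> substrate=1 bound=2 product=0
t=2: arr=2 -> substrate=3 bound=2 product=0
t=3: arr=2 -> substrate=3 bound=2 product=2
t=4: arr=2 -> substrate=5 bound=2 product=2
t=5: arr=3 -> substrate=6 bound=2 product=4
t=6: arr=1 -> substrate=7 bound=2 product=4
t=7: arr=1 -> substrate=6 bound=2 product=6
t=8: arr=2 -> substrate=8 bound=2 product=6
t=9: arr=0 -> substrate=6 bound=2 product=8
t=10: arr=3 -> substrate=9 bound=2 product=8
t=11: arr=3 -> substrate=10 bound=2 product=10
t=12: arr=1 -> substrate=11 bound=2 product=10

Answer: 10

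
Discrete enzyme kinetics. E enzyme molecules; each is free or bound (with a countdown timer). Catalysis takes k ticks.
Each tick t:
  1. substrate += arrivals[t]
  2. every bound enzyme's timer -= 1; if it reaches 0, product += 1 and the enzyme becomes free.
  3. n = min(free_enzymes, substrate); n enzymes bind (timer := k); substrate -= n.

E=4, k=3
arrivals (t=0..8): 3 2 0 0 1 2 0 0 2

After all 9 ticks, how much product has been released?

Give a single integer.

Answer: 8

Derivation:
t=0: arr=3 -> substrate=0 bound=3 product=0
t=1: arr=2 -> substrate=1 bound=4 product=0
t=2: arr=0 -> substrate=1 bound=4 product=0
t=3: arr=0 -> substrate=0 bound=2 product=3
t=4: arr=1 -> substrate=0 bound=2 product=4
t=5: arr=2 -> substrate=0 bound=4 product=4
t=6: arr=0 -> substrate=0 bound=3 product=5
t=7: arr=0 -> substrate=0 bound=2 product=6
t=8: arr=2 -> substrate=0 bound=2 product=8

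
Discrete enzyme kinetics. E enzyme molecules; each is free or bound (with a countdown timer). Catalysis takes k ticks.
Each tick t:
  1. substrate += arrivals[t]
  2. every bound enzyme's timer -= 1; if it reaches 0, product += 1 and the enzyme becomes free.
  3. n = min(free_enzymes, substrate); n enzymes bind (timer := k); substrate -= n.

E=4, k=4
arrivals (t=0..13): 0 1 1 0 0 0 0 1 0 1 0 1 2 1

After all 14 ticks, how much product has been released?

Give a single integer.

Answer: 4

Derivation:
t=0: arr=0 -> substrate=0 bound=0 product=0
t=1: arr=1 -> substrate=0 bound=1 product=0
t=2: arr=1 -> substrate=0 bound=2 product=0
t=3: arr=0 -> substrate=0 bound=2 product=0
t=4: arr=0 -> substrate=0 bound=2 product=0
t=5: arr=0 -> substrate=0 bound=1 product=1
t=6: arr=0 -> substrate=0 bound=0 product=2
t=7: arr=1 -> substrate=0 bound=1 product=2
t=8: arr=0 -> substrate=0 bound=1 product=2
t=9: arr=1 -> substrate=0 bound=2 product=2
t=10: arr=0 -> substrate=0 bound=2 product=2
t=11: arr=1 -> substrate=0 bound=2 product=3
t=12: arr=2 -> substrate=0 bound=4 product=3
t=13: arr=1 -> substrate=0 bound=4 product=4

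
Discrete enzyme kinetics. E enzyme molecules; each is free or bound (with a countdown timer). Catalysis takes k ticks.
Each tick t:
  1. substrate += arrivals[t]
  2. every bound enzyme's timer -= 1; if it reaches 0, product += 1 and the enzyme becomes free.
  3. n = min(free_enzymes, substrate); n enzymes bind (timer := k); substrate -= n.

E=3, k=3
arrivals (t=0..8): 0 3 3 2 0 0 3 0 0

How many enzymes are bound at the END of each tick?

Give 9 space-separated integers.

Answer: 0 3 3 3 3 3 3 3 3

Derivation:
t=0: arr=0 -> substrate=0 bound=0 product=0
t=1: arr=3 -> substrate=0 bound=3 product=0
t=2: arr=3 -> substrate=3 bound=3 product=0
t=3: arr=2 -> substrate=5 bound=3 product=0
t=4: arr=0 -> substrate=2 bound=3 product=3
t=5: arr=0 -> substrate=2 bound=3 product=3
t=6: arr=3 -> substrate=5 bound=3 product=3
t=7: arr=0 -> substrate=2 bound=3 product=6
t=8: arr=0 -> substrate=2 bound=3 product=6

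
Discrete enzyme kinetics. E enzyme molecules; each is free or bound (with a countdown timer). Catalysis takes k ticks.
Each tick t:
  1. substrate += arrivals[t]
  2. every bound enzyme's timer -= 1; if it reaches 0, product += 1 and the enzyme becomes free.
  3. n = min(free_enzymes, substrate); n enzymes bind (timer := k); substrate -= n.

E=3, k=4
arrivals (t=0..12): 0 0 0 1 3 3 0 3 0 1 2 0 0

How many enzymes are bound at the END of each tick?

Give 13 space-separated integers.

t=0: arr=0 -> substrate=0 bound=0 product=0
t=1: arr=0 -> substrate=0 bound=0 product=0
t=2: arr=0 -> substrate=0 bound=0 product=0
t=3: arr=1 -> substrate=0 bound=1 product=0
t=4: arr=3 -> substrate=1 bound=3 product=0
t=5: arr=3 -> substrate=4 bound=3 product=0
t=6: arr=0 -> substrate=4 bound=3 product=0
t=7: arr=3 -> substrate=6 bound=3 product=1
t=8: arr=0 -> substrate=4 bound=3 product=3
t=9: arr=1 -> substrate=5 bound=3 product=3
t=10: arr=2 -> substrate=7 bound=3 product=3
t=11: arr=0 -> substrate=6 bound=3 product=4
t=12: arr=0 -> substrate=4 bound=3 product=6

Answer: 0 0 0 1 3 3 3 3 3 3 3 3 3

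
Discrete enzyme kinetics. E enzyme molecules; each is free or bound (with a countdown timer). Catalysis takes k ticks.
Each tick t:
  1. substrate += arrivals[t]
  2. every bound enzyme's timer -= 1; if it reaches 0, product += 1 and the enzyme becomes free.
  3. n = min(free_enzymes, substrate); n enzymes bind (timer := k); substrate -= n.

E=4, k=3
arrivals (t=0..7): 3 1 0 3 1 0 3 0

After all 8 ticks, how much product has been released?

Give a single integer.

t=0: arr=3 -> substrate=0 bound=3 product=0
t=1: arr=1 -> substrate=0 bound=4 product=0
t=2: arr=0 -> substrate=0 bound=4 product=0
t=3: arr=3 -> substrate=0 bound=4 product=3
t=4: arr=1 -> substrate=0 bound=4 product=4
t=5: arr=0 -> substrate=0 bound=4 product=4
t=6: arr=3 -> substrate=0 bound=4 product=7
t=7: arr=0 -> substrate=0 bound=3 product=8

Answer: 8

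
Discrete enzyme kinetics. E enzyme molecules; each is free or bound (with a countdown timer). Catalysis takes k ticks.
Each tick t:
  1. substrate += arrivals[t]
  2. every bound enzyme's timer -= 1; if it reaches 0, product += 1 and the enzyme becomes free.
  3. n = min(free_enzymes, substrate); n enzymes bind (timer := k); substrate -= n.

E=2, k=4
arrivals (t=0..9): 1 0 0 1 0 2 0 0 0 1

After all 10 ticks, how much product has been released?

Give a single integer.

Answer: 3

Derivation:
t=0: arr=1 -> substrate=0 bound=1 product=0
t=1: arr=0 -> substrate=0 bound=1 product=0
t=2: arr=0 -> substrate=0 bound=1 product=0
t=3: arr=1 -> substrate=0 bound=2 product=0
t=4: arr=0 -> substrate=0 bound=1 product=1
t=5: arr=2 -> substrate=1 bound=2 product=1
t=6: arr=0 -> substrate=1 bound=2 product=1
t=7: arr=0 -> substrate=0 bound=2 product=2
t=8: arr=0 -> substrate=0 bound=2 product=2
t=9: arr=1 -> substrate=0 bound=2 product=3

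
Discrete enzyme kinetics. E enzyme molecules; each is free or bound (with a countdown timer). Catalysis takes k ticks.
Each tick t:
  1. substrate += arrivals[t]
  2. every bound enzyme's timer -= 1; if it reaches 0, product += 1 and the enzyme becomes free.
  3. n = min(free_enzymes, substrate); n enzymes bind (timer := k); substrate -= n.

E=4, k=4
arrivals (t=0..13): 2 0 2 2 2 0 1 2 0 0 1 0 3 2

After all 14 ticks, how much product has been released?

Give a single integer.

Answer: 10

Derivation:
t=0: arr=2 -> substrate=0 bound=2 product=0
t=1: arr=0 -> substrate=0 bound=2 product=0
t=2: arr=2 -> substrate=0 bound=4 product=0
t=3: arr=2 -> substrate=2 bound=4 product=0
t=4: arr=2 -> substrate=2 bound=4 product=2
t=5: arr=0 -> substrate=2 bound=4 product=2
t=6: arr=1 -> substrate=1 bound=4 product=4
t=7: arr=2 -> substrate=3 bound=4 product=4
t=8: arr=0 -> substrate=1 bound=4 product=6
t=9: arr=0 -> substrate=1 bound=4 product=6
t=10: arr=1 -> substrate=0 bound=4 product=8
t=11: arr=0 -> substrate=0 bound=4 product=8
t=12: arr=3 -> substrate=1 bound=4 product=10
t=13: arr=2 -> substrate=3 bound=4 product=10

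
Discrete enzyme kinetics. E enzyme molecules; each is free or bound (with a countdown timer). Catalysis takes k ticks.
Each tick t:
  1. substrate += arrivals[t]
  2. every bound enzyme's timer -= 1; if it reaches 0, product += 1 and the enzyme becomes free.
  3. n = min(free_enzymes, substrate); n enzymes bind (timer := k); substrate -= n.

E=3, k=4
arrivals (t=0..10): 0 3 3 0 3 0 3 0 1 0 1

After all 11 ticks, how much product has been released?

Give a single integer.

t=0: arr=0 -> substrate=0 bound=0 product=0
t=1: arr=3 -> substrate=0 bound=3 product=0
t=2: arr=3 -> substrate=3 bound=3 product=0
t=3: arr=0 -> substrate=3 bound=3 product=0
t=4: arr=3 -> substrate=6 bound=3 product=0
t=5: arr=0 -> substrate=3 bound=3 product=3
t=6: arr=3 -> substrate=6 bound=3 product=3
t=7: arr=0 -> substrate=6 bound=3 product=3
t=8: arr=1 -> substrate=7 bound=3 product=3
t=9: arr=0 -> substrate=4 bound=3 product=6
t=10: arr=1 -> substrate=5 bound=3 product=6

Answer: 6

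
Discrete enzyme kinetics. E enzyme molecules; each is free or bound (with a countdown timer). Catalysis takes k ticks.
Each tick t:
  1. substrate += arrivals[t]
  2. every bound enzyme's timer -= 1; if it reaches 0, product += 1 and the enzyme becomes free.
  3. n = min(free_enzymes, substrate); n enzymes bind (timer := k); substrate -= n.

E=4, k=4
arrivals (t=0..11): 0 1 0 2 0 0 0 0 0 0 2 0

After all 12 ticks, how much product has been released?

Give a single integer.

Answer: 3

Derivation:
t=0: arr=0 -> substrate=0 bound=0 product=0
t=1: arr=1 -> substrate=0 bound=1 product=0
t=2: arr=0 -> substrate=0 bound=1 product=0
t=3: arr=2 -> substrate=0 bound=3 product=0
t=4: arr=0 -> substrate=0 bound=3 product=0
t=5: arr=0 -> substrate=0 bound=2 product=1
t=6: arr=0 -> substrate=0 bound=2 product=1
t=7: arr=0 -> substrate=0 bound=0 product=3
t=8: arr=0 -> substrate=0 bound=0 product=3
t=9: arr=0 -> substrate=0 bound=0 product=3
t=10: arr=2 -> substrate=0 bound=2 product=3
t=11: arr=0 -> substrate=0 bound=2 product=3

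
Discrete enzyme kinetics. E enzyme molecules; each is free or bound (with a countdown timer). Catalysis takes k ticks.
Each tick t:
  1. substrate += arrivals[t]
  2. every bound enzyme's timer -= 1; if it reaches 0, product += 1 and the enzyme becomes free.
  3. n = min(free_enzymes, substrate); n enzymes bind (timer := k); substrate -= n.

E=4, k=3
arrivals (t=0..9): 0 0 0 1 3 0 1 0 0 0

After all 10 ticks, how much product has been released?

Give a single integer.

t=0: arr=0 -> substrate=0 bound=0 product=0
t=1: arr=0 -> substrate=0 bound=0 product=0
t=2: arr=0 -> substrate=0 bound=0 product=0
t=3: arr=1 -> substrate=0 bound=1 product=0
t=4: arr=3 -> substrate=0 bound=4 product=0
t=5: arr=0 -> substrate=0 bound=4 product=0
t=6: arr=1 -> substrate=0 bound=4 product=1
t=7: arr=0 -> substrate=0 bound=1 product=4
t=8: arr=0 -> substrate=0 bound=1 product=4
t=9: arr=0 -> substrate=0 bound=0 product=5

Answer: 5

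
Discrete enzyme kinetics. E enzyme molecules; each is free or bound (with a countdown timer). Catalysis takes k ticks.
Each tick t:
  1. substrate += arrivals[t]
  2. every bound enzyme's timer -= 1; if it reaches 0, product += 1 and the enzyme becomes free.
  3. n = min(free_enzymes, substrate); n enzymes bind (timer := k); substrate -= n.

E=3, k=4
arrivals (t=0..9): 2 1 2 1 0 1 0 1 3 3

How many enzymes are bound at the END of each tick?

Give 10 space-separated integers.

Answer: 2 3 3 3 3 3 3 3 3 3

Derivation:
t=0: arr=2 -> substrate=0 bound=2 product=0
t=1: arr=1 -> substrate=0 bound=3 product=0
t=2: arr=2 -> substrate=2 bound=3 product=0
t=3: arr=1 -> substrate=3 bound=3 product=0
t=4: arr=0 -> substrate=1 bound=3 product=2
t=5: arr=1 -> substrate=1 bound=3 product=3
t=6: arr=0 -> substrate=1 bound=3 product=3
t=7: arr=1 -> substrate=2 bound=3 product=3
t=8: arr=3 -> substrate=3 bound=3 product=5
t=9: arr=3 -> substrate=5 bound=3 product=6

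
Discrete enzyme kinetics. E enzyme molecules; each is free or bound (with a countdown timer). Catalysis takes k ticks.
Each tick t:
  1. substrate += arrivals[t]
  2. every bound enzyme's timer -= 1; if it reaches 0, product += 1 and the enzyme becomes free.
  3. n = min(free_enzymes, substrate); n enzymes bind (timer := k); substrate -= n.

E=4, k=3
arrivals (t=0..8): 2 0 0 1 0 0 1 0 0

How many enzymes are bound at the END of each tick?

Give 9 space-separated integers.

Answer: 2 2 2 1 1 1 1 1 1

Derivation:
t=0: arr=2 -> substrate=0 bound=2 product=0
t=1: arr=0 -> substrate=0 bound=2 product=0
t=2: arr=0 -> substrate=0 bound=2 product=0
t=3: arr=1 -> substrate=0 bound=1 product=2
t=4: arr=0 -> substrate=0 bound=1 product=2
t=5: arr=0 -> substrate=0 bound=1 product=2
t=6: arr=1 -> substrate=0 bound=1 product=3
t=7: arr=0 -> substrate=0 bound=1 product=3
t=8: arr=0 -> substrate=0 bound=1 product=3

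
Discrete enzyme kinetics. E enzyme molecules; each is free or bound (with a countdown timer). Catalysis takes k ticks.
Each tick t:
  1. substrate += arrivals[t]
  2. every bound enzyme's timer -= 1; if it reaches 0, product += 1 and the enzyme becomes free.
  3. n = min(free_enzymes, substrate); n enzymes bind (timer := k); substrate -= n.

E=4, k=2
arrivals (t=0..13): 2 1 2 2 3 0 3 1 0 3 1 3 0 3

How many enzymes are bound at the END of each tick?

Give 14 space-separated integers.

t=0: arr=2 -> substrate=0 bound=2 product=0
t=1: arr=1 -> substrate=0 bound=3 product=0
t=2: arr=2 -> substrate=0 bound=3 product=2
t=3: arr=2 -> substrate=0 bound=4 product=3
t=4: arr=3 -> substrate=1 bound=4 product=5
t=5: arr=0 -> substrate=0 bound=3 product=7
t=6: arr=3 -> substrate=0 bound=4 product=9
t=7: arr=1 -> substrate=0 bound=4 product=10
t=8: arr=0 -> substrate=0 bound=1 product=13
t=9: arr=3 -> substrate=0 bound=3 product=14
t=10: arr=1 -> substrate=0 bound=4 product=14
t=11: arr=3 -> substrate=0 bound=4 product=17
t=12: arr=0 -> substrate=0 bound=3 product=18
t=13: arr=3 -> substrate=0 bound=3 product=21

Answer: 2 3 3 4 4 3 4 4 1 3 4 4 3 3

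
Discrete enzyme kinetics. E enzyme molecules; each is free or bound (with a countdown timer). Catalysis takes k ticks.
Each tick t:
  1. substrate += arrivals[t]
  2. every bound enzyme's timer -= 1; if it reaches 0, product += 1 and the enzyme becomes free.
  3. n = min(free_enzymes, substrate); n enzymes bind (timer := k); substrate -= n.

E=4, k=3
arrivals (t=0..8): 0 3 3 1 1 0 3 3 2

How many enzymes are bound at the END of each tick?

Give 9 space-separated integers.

Answer: 0 3 4 4 4 4 4 4 4

Derivation:
t=0: arr=0 -> substrate=0 bound=0 product=0
t=1: arr=3 -> substrate=0 bound=3 product=0
t=2: arr=3 -> substrate=2 bound=4 product=0
t=3: arr=1 -> substrate=3 bound=4 product=0
t=4: arr=1 -> substrate=1 bound=4 product=3
t=5: arr=0 -> substrate=0 bound=4 product=4
t=6: arr=3 -> substrate=3 bound=4 product=4
t=7: arr=3 -> substrate=3 bound=4 product=7
t=8: arr=2 -> substrate=4 bound=4 product=8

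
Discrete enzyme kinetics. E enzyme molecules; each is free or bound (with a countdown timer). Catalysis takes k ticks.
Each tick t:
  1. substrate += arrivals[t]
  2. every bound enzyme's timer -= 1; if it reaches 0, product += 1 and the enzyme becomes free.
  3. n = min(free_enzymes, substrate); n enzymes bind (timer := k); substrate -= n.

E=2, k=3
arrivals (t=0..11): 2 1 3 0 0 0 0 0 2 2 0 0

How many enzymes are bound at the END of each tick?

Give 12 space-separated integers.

Answer: 2 2 2 2 2 2 2 2 2 2 2 2

Derivation:
t=0: arr=2 -> substrate=0 bound=2 product=0
t=1: arr=1 -> substrate=1 bound=2 product=0
t=2: arr=3 -> substrate=4 bound=2 product=0
t=3: arr=0 -> substrate=2 bound=2 product=2
t=4: arr=0 -> substrate=2 bound=2 product=2
t=5: arr=0 -> substrate=2 bound=2 product=2
t=6: arr=0 -> substrate=0 bound=2 product=4
t=7: arr=0 -> substrate=0 bound=2 product=4
t=8: arr=2 -> substrate=2 bound=2 product=4
t=9: arr=2 -> substrate=2 bound=2 product=6
t=10: arr=0 -> substrate=2 bound=2 product=6
t=11: arr=0 -> substrate=2 bound=2 product=6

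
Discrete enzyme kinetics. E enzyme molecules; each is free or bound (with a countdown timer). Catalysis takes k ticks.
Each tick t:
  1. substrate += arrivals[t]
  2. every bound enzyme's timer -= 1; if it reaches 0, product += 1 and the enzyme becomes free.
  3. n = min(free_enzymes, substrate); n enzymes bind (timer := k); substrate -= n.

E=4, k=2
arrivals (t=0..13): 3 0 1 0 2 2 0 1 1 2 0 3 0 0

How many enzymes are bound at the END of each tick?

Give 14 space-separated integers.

t=0: arr=3 -> substrate=0 bound=3 product=0
t=1: arr=0 -> substrate=0 bound=3 product=0
t=2: arr=1 -> substrate=0 bound=1 product=3
t=3: arr=0 -> substrate=0 bound=1 product=3
t=4: arr=2 -> substrate=0 bound=2 product=4
t=5: arr=2 -> substrate=0 bound=4 product=4
t=6: arr=0 -> substrate=0 bound=2 product=6
t=7: arr=1 -> substrate=0 bound=1 product=8
t=8: arr=1 -> substrate=0 bound=2 product=8
t=9: arr=2 -> substrate=0 bound=3 product=9
t=10: arr=0 -> substrate=0 bound=2 product=10
t=11: arr=3 -> substrate=0 bound=3 product=12
t=12: arr=0 -> substrate=0 bound=3 product=12
t=13: arr=0 -> substrate=0 bound=0 product=15

Answer: 3 3 1 1 2 4 2 1 2 3 2 3 3 0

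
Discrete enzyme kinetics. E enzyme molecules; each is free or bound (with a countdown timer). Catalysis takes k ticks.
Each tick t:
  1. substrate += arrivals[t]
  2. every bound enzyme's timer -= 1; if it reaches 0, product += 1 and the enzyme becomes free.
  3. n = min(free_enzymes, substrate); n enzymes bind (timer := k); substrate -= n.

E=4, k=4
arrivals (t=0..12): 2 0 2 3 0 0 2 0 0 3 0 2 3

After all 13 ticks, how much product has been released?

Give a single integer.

Answer: 9

Derivation:
t=0: arr=2 -> substrate=0 bound=2 product=0
t=1: arr=0 -> substrate=0 bound=2 product=0
t=2: arr=2 -> substrate=0 bound=4 product=0
t=3: arr=3 -> substrate=3 bound=4 product=0
t=4: arr=0 -> substrate=1 bound=4 product=2
t=5: arr=0 -> substrate=1 bound=4 product=2
t=6: arr=2 -> substrate=1 bound=4 product=4
t=7: arr=0 -> substrate=1 bound=4 product=4
t=8: arr=0 -> substrate=0 bound=3 product=6
t=9: arr=3 -> substrate=2 bound=4 product=6
t=10: arr=0 -> substrate=0 bound=4 product=8
t=11: arr=2 -> substrate=2 bound=4 product=8
t=12: arr=3 -> substrate=4 bound=4 product=9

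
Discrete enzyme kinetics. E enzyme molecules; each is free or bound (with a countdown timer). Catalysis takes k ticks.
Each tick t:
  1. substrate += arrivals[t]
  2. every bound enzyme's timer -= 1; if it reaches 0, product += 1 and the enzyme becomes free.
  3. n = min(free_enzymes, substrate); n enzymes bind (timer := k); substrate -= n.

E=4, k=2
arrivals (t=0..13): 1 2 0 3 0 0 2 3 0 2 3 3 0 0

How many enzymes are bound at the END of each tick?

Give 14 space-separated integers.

t=0: arr=1 -> substrate=0 bound=1 product=0
t=1: arr=2 -> substrate=0 bound=3 product=0
t=2: arr=0 -> substrate=0 bound=2 product=1
t=3: arr=3 -> substrate=0 bound=3 product=3
t=4: arr=0 -> substrate=0 bound=3 product=3
t=5: arr=0 -> substrate=0 bound=0 product=6
t=6: arr=2 -> substrate=0 bound=2 product=6
t=7: arr=3 -> substrate=1 bound=4 product=6
t=8: arr=0 -> substrate=0 bound=3 product=8
t=9: arr=2 -> substrate=0 bound=3 product=10
t=10: arr=3 -> substrate=1 bound=4 product=11
t=11: arr=3 -> substrate=2 bound=4 product=13
t=12: arr=0 -> substrate=0 bound=4 product=15
t=13: arr=0 -> substrate=0 bound=2 product=17

Answer: 1 3 2 3 3 0 2 4 3 3 4 4 4 2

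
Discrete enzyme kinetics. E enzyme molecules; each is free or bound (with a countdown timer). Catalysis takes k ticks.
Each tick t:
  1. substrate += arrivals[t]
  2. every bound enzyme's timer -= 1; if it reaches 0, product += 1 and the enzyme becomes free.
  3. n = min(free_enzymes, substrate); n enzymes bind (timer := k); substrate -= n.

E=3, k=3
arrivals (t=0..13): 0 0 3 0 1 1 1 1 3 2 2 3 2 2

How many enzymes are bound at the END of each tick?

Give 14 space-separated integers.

Answer: 0 0 3 3 3 2 3 3 3 3 3 3 3 3

Derivation:
t=0: arr=0 -> substrate=0 bound=0 product=0
t=1: arr=0 -> substrate=0 bound=0 product=0
t=2: arr=3 -> substrate=0 bound=3 product=0
t=3: arr=0 -> substrate=0 bound=3 product=0
t=4: arr=1 -> substrate=1 bound=3 product=0
t=5: arr=1 -> substrate=0 bound=2 product=3
t=6: arr=1 -> substrate=0 bound=3 product=3
t=7: arr=1 -> substrate=1 bound=3 product=3
t=8: arr=3 -> substrate=2 bound=3 product=5
t=9: arr=2 -> substrate=3 bound=3 product=6
t=10: arr=2 -> substrate=5 bound=3 product=6
t=11: arr=3 -> substrate=6 bound=3 product=8
t=12: arr=2 -> substrate=7 bound=3 product=9
t=13: arr=2 -> substrate=9 bound=3 product=9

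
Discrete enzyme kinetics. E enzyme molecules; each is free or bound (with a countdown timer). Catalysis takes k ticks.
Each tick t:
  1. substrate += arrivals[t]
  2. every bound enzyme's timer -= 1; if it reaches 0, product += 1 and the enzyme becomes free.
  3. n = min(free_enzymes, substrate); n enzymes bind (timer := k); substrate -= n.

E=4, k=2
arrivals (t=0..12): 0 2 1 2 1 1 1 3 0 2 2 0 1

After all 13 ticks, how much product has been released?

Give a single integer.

t=0: arr=0 -> substrate=0 bound=0 product=0
t=1: arr=2 -> substrate=0 bound=2 product=0
t=2: arr=1 -> substrate=0 bound=3 product=0
t=3: arr=2 -> substrate=0 bound=3 product=2
t=4: arr=1 -> substrate=0 bound=3 product=3
t=5: arr=1 -> substrate=0 bound=2 product=5
t=6: arr=1 -> substrate=0 bound=2 product=6
t=7: arr=3 -> substrate=0 bound=4 product=7
t=8: arr=0 -> substrate=0 bound=3 product=8
t=9: arr=2 -> substrate=0 bound=2 product=11
t=10: arr=2 -> substrate=0 bound=4 product=11
t=11: arr=0 -> substrate=0 bound=2 product=13
t=12: arr=1 -> substrate=0 bound=1 product=15

Answer: 15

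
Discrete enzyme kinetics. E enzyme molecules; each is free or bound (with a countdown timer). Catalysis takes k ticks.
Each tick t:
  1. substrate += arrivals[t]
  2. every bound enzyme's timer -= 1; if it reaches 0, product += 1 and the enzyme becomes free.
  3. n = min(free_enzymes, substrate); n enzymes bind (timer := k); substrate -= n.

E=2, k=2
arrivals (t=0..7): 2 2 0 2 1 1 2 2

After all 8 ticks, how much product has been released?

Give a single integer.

t=0: arr=2 -> substrate=0 bound=2 product=0
t=1: arr=2 -> substrate=2 bound=2 product=0
t=2: arr=0 -> substrate=0 bound=2 product=2
t=3: arr=2 -> substrate=2 bound=2 product=2
t=4: arr=1 -> substrate=1 bound=2 product=4
t=5: arr=1 -> substrate=2 bound=2 product=4
t=6: arr=2 -> substrate=2 bound=2 product=6
t=7: arr=2 -> substrate=4 bound=2 product=6

Answer: 6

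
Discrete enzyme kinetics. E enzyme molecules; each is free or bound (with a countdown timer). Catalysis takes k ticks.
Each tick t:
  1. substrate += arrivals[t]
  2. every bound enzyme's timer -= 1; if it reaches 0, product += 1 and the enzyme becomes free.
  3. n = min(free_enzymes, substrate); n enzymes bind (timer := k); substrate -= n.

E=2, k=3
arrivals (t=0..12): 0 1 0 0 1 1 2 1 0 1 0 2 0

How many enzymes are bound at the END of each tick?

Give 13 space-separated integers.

t=0: arr=0 -> substrate=0 bound=0 product=0
t=1: arr=1 -> substrate=0 bound=1 product=0
t=2: arr=0 -> substrate=0 bound=1 product=0
t=3: arr=0 -> substrate=0 bound=1 product=0
t=4: arr=1 -> substrate=0 bound=1 product=1
t=5: arr=1 -> substrate=0 bound=2 product=1
t=6: arr=2 -> substrate=2 bound=2 product=1
t=7: arr=1 -> substrate=2 bound=2 product=2
t=8: arr=0 -> substrate=1 bound=2 product=3
t=9: arr=1 -> substrate=2 bound=2 product=3
t=10: arr=0 -> substrate=1 bound=2 product=4
t=11: arr=2 -> substrate=2 bound=2 product=5
t=12: arr=0 -> substrate=2 bound=2 product=5

Answer: 0 1 1 1 1 2 2 2 2 2 2 2 2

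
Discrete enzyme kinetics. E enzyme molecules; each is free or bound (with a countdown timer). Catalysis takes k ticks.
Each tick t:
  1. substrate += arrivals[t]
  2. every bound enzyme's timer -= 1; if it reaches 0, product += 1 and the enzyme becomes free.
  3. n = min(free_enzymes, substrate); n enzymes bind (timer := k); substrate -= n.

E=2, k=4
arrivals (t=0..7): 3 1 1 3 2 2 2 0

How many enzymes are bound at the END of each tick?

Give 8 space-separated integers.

t=0: arr=3 -> substrate=1 bound=2 product=0
t=1: arr=1 -> substrate=2 bound=2 product=0
t=2: arr=1 -> substrate=3 bound=2 product=0
t=3: arr=3 -> substrate=6 bound=2 product=0
t=4: arr=2 -> substrate=6 bound=2 product=2
t=5: arr=2 -> substrate=8 bound=2 product=2
t=6: arr=2 -> substrate=10 bound=2 product=2
t=7: arr=0 -> substrate=10 bound=2 product=2

Answer: 2 2 2 2 2 2 2 2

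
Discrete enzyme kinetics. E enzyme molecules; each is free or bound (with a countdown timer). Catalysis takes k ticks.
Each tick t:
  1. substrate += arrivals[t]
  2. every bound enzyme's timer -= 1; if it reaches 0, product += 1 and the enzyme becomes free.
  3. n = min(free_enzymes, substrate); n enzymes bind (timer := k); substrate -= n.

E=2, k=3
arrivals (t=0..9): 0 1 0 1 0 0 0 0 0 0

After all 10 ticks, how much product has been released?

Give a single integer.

Answer: 2

Derivation:
t=0: arr=0 -> substrate=0 bound=0 product=0
t=1: arr=1 -> substrate=0 bound=1 product=0
t=2: arr=0 -> substrate=0 bound=1 product=0
t=3: arr=1 -> substrate=0 bound=2 product=0
t=4: arr=0 -> substrate=0 bound=1 product=1
t=5: arr=0 -> substrate=0 bound=1 product=1
t=6: arr=0 -> substrate=0 bound=0 product=2
t=7: arr=0 -> substrate=0 bound=0 product=2
t=8: arr=0 -> substrate=0 bound=0 product=2
t=9: arr=0 -> substrate=0 bound=0 product=2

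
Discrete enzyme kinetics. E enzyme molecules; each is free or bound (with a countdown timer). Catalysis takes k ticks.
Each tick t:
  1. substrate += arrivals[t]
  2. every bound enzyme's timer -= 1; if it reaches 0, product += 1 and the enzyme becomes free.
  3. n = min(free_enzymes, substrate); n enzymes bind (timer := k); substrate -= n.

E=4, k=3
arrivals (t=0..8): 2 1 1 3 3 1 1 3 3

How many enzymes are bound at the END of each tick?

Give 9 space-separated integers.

Answer: 2 3 4 4 4 4 4 4 4

Derivation:
t=0: arr=2 -> substrate=0 bound=2 product=0
t=1: arr=1 -> substrate=0 bound=3 product=0
t=2: arr=1 -> substrate=0 bound=4 product=0
t=3: arr=3 -> substrate=1 bound=4 product=2
t=4: arr=3 -> substrate=3 bound=4 product=3
t=5: arr=1 -> substrate=3 bound=4 product=4
t=6: arr=1 -> substrate=2 bound=4 product=6
t=7: arr=3 -> substrate=4 bound=4 product=7
t=8: arr=3 -> substrate=6 bound=4 product=8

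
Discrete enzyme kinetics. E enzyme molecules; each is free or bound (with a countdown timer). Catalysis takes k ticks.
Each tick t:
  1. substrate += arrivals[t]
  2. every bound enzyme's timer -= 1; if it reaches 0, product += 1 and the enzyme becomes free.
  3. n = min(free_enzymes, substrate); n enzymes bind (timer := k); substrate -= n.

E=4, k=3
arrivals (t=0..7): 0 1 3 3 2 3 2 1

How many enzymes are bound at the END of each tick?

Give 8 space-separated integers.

t=0: arr=0 -> substrate=0 bound=0 product=0
t=1: arr=1 -> substrate=0 bound=1 product=0
t=2: arr=3 -> substrate=0 bound=4 product=0
t=3: arr=3 -> substrate=3 bound=4 product=0
t=4: arr=2 -> substrate=4 bound=4 product=1
t=5: arr=3 -> substrate=4 bound=4 product=4
t=6: arr=2 -> substrate=6 bound=4 product=4
t=7: arr=1 -> substrate=6 bound=4 product=5

Answer: 0 1 4 4 4 4 4 4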